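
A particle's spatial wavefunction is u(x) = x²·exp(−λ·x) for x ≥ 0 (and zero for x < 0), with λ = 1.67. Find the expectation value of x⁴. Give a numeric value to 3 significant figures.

13.5

⟨x⁴⟩ = ∫ x⁴·|u|² dx / ∫|u|² dx (integrals over the domain).
Every integrand reduces to terms xʲ·e^(−2λx) on [0, ∞); use ∫₀^∞ xʲ·e^(−2λx) dx = j!/(2λ)^(j+1).
State is unnormalized: ∫|u|² dx = 0.057740, and ∫u*·x⁴·u dx = 0.77948, so ⟨x⁴⟩ = 0.77948 / 0.057740.
⟨x⁴⟩ = 13.500.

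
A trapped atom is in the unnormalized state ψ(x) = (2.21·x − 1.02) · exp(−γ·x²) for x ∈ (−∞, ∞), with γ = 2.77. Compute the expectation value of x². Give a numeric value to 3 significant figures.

⟨x²⟩ = ∫ x²·|ψ|² dx / ∫|ψ|² dx (integrals over the domain).
Expand each integrand as polynomial × e^(−2γx²) and use ∫x^(2j)·e^(−2γx²) dx = (2j−1)!!/(4γ)^j · √(π/(2γ)), odd powers → 0; here √(π/(2γ)) = 0.75304.
State is unnormalized: ∫|ψ|² dx = 1.1154, and ∫ψ*·x²·ψ dx = 0.16059, so ⟨x²⟩ = 0.16059 / 1.1154.
⟨x²⟩ = 0.14397.

0.144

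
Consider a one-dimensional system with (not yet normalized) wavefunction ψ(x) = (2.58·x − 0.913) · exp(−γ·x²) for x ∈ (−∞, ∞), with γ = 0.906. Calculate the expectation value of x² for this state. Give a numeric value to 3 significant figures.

⟨x²⟩ = ∫ x²·|ψ|² dx / ∫|ψ|² dx (integrals over the domain).
Expand each integrand as polynomial × e^(−2γx²) and use ∫x^(2j)·e^(−2γx²) dx = (2j−1)!!/(4γ)^j · √(π/(2γ)), odd powers → 0; here √(π/(2γ)) = 1.3167.
State is unnormalized: ∫|ψ|² dx = 3.5161, and ∫ψ*·x²·ψ dx = 2.3049, so ⟨x²⟩ = 2.3049 / 3.5161.
⟨x²⟩ = 0.65554.

0.656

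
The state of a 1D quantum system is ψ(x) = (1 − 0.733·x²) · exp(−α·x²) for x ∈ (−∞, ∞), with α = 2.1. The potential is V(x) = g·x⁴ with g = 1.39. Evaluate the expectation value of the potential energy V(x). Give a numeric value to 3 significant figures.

⟨V⟩ = ∫ V(x)·|ψ|² dx / ∫|ψ|² dx.
Expand each integrand as polynomial × e^(−2αx²) and use ∫x^(2j)·e^(−2αx²) dx = (2j−1)!!/(4α)^j · √(π/(2α)), odd powers → 0; here √(π/(2α)) = 0.86487.
State is unnormalized: ∫|ψ|² dx = 0.73369, and ∫ψ*·V(x)·ψ dx = 0.020133, so ⟨V⟩ = 0.020133 / 0.73369.
⟨V⟩ = 0.027441.

0.0274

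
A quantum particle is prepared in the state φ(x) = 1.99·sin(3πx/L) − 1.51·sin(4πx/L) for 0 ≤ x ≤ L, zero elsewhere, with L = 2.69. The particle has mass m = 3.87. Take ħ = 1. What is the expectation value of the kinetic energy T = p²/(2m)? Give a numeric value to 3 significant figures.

2.04

T = −(ħ²/2m) d²/dx², so ⟨T⟩ = −(ħ²/2m) ∫ φ*·φ'' dx / ∫|φ|² dx; with m = 3.87.
d²/dx² sin(jπx/L) = −(jπ/L)²·sin(jπx/L); on 0 ≤ x ≤ L, ∫sin²(jπx/L) dx = L/2 and ∫sin(jπx/L)·sin(lπx/L) dx = 0 for j ≠ l, so only diagonal terms survive in ∫|φ|² and ∫φ·φ″; ∫φ·φ′ dx = [φ²/2] between the walls = 0.
State is unnormalized: ∫|φ|² dx = 8.3931, and ∫φ*·(−ħ²/2m · φ'') dx = 17.094, so ⟨T⟩ = 17.094 / 8.3931.
⟨T⟩ = 2.0367.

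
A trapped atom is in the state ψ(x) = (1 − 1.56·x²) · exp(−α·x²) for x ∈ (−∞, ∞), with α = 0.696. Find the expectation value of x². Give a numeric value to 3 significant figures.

1.03

⟨x²⟩ = ∫ x²·|ψ|² dx / ∫|ψ|² dx (integrals over the domain).
Expand each integrand as polynomial × e^(−2αx²) and use ∫x^(2j)·e^(−2αx²) dx = (2j−1)!!/(4α)^j · √(π/(2α)), odd powers → 0; here √(π/(2α)) = 1.5023.
State is unnormalized: ∫|ψ|² dx = 1.2338, and ∫ψ*·x²·ψ dx = 1.2669, so ⟨x²⟩ = 1.2669 / 1.2338.
⟨x²⟩ = 1.0268.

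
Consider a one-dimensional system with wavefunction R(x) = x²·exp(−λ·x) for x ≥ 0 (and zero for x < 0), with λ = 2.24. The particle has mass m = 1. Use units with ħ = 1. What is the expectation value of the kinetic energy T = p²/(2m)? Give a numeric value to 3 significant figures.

0.836

T = −(ħ²/2m) d²/dx², so ⟨T⟩ = −(ħ²/2m) ∫ R*·R'' dx / ∫|R|² dx; with m = 1.
Differentiate x²·exp(−λ·x) with the product rule; every integrand then reduces to terms xʲ·e^(−2λx) on [0, ∞), with ∫₀^∞ xʲ·e^(−2λx) dx = j!/(2λ)^(j+1).
State is unnormalized: ∫|R|² dx = 0.013299, and ∫R*·(−ħ²/2m · R'') dx = 0.011122, so ⟨T⟩ = 0.011122 / 0.013299.
⟨T⟩ = 0.83627.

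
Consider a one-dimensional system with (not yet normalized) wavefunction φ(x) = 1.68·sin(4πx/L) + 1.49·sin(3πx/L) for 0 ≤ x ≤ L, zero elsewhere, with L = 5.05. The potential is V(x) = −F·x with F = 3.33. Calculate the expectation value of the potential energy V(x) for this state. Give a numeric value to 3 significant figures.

⟨V⟩ = ∫ V(x)·|φ|² dx / ∫|φ|² dx.
On 0 ≤ x ≤ L (j ≠ l): ∫sin²(jπx/L) dx = L/2, ∫sin(jπx/L)·sin(lπx/L) dx = 0; diagonal moments ∫x·sin²(jπx/L) dx = L²/4, ∫x²·sin²(jπx/L) dx = L³·(1/6 − 1/(4j²π²)); cross terms ∫x·sin(jπx/L)·sin(lπx/L) dx = 0 for j + l even and −4jlL²/(π²(j² − l²)²) for j + l odd, ∫x²·sin(jπx/L)·sin(lπx/L) dx = (−1)^(j+l)·4jlL³/(π²(j² − l²)²); higher powers the same way via product-to-sum and parts.
State is unnormalized: ∫|φ|² dx = 12.732, and ∫φ*·V(x)·φ dx = -64.858, so ⟨V⟩ = -64.858 / 12.732.
⟨V⟩ = -5.0940.

-5.09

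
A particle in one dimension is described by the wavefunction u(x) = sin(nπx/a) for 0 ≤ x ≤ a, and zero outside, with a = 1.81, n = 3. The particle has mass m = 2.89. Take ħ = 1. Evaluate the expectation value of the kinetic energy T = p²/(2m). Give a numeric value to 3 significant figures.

T = −(ħ²/2m) d²/dx², so ⟨T⟩ = −(ħ²/2m) ∫ u*·u'' dx / ∫|u|² dx; with m = 2.89.
d/dx sin(nπx/a) = (nπ/a)·cos(nπx/a) and d²/dx² sin(nπx/a) = −(nπ/a)²·sin(nπx/a); on 0 ≤ x ≤ a, ∫sin²(nπx/a) dx = a/2 and ∫sin(nπx/a)·cos(nπx/a) dx = 0.
State is unnormalized: ∫|u|² dx = 0.90500, and ∫u*·(−ħ²/2m · u'') dx = 4.2453, so ⟨T⟩ = 4.2453 / 0.90500.
⟨T⟩ = 4.6909.

4.69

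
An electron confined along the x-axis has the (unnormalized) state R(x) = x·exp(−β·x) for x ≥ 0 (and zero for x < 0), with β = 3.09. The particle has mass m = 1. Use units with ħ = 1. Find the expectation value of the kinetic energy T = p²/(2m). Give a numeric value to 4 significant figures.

4.774

T = −(ħ²/2m) d²/dx², so ⟨T⟩ = −(ħ²/2m) ∫ R*·R'' dx / ∫|R|² dx; with m = 1.
Differentiate x·exp(−β·x) with the product rule; every integrand then reduces to terms xʲ·e^(−2βx) on [0, ∞), with ∫₀^∞ xʲ·e^(−2βx) dx = j!/(2β)^(j+1).
State is unnormalized: ∫|R|² dx = 0.0084735, and ∫R*·(−ħ²/2m · R'') dx = 0.040453, so ⟨T⟩ = 0.040453 / 0.0084735.
⟨T⟩ = 4.7741.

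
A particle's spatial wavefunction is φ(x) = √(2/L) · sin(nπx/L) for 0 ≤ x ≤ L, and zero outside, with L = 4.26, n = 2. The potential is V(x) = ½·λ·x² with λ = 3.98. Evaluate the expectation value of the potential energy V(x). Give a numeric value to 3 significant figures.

⟨V⟩ = ∫ V(x)·|φ|² dx.
With sin²θ = (1 − cos2θ)/2 on 0 ≤ x ≤ L: ∫sin²(nπx/L) dx = L/2, ∫x·sin²(nπx/L) dx = L²/4, ∫x²·sin²(nπx/L) dx = L³·(1/6 − 1/(4n²π²)); higher powers xᵏ the same way, integrating xᵏ·cos(2nπx/L) by parts.
⟨V⟩ = 11.581.

11.6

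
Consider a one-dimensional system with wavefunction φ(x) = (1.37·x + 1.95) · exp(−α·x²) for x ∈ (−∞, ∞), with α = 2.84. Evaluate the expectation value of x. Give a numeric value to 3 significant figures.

⟨x⟩ = ∫ x·|φ|² dx / ∫|φ|² dx (integrals over the domain).
Expand each integrand as polynomial × e^(−2αx²) and use ∫x^(2j)·e^(−2αx²) dx = (2j−1)!!/(4α)^j · √(π/(2α)), odd powers → 0; here √(π/(2α)) = 0.74371.
State is unnormalized: ∫|φ|² dx = 2.9508, and ∫φ*·x·φ dx = 0.34979, so ⟨x⟩ = 0.34979 / 2.9508.
⟨x⟩ = 0.11854.

0.119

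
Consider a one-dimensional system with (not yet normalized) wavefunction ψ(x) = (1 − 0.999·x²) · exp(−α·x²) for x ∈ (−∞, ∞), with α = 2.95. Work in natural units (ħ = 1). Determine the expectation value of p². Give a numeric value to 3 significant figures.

4.22

p² ψ = −ħ² d²ψ/dx²; ⟨p²⟩ = −ħ² ∫ ψ*·ψ'' dx / ∫|ψ|² dx.
Expand each integrand as polynomial × e^(−2αx²) and use ∫x^(2j)·e^(−2αx²) dx = (2j−1)!!/(4α)^j · √(π/(2α)), odd powers → 0; here √(π/(2α)) = 0.72971. Differentiate with the product rule, d/dx e^(−αx²) = −2αx·e^(−αx²).
State is unnormalized: ∫|ψ|² dx = 0.62184, and ∫ψ*·(−ħ² ψ'') dx = 2.6251, so ⟨p²⟩ = 2.6251 / 0.62184.
⟨p²⟩ = 4.2215.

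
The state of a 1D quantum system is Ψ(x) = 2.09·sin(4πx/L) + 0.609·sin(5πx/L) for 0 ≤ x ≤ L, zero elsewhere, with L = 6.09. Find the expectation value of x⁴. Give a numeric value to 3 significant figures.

153.

⟨x⁴⟩ = ∫ x⁴·|Ψ|² dx / ∫|Ψ|² dx (integrals over the domain).
On 0 ≤ x ≤ L (j ≠ l): ∫sin²(jπx/L) dx = L/2, ∫sin(jπx/L)·sin(lπx/L) dx = 0; diagonal moments ∫x·sin²(jπx/L) dx = L²/4, ∫x²·sin²(jπx/L) dx = L³·(1/6 − 1/(4j²π²)); cross terms ∫x·sin(jπx/L)·sin(lπx/L) dx = 0 for j + l even and −4jlL²/(π²(j² − l²)²) for j + l odd, ∫x²·sin(jπx/L)·sin(lπx/L) dx = (−1)^(j+l)·4jlL³/(π²(j² − l²)²); higher powers the same way via product-to-sum and parts.
State is unnormalized: ∫|Ψ|² dx = 14.430, and ∫Ψ*·x⁴·Ψ dx = 2207.5, so ⟨x⁴⟩ = 2207.5 / 14.430.
⟨x⁴⟩ = 152.98.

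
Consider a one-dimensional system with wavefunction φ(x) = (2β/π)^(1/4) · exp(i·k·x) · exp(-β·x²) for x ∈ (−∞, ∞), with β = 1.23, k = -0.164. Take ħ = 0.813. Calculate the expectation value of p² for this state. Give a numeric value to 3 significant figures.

0.831

p² φ = −ħ² d²φ/dx²; ⟨p²⟩ = −ħ² ∫ φ*·φ'' dx.
Gaussian moments: ∫x^(2j)·e^(−2βx²) dx = (2j−1)!!/(4β)^j · √(π/(2β)), odd powers integrate to 0; here √(π/(2β)) = 1.1301. Derivatives: φ′ = (ik − 2βx)·φ, φ″ = ((ik − 2βx)² − 2β)·φ; the odd-in-x pieces drop out.
⟨p²⟩ = 0.83077.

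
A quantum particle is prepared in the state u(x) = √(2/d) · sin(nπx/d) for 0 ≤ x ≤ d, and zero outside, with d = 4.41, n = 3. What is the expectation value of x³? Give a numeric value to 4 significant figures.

20.72

⟨x³⟩ = ∫ x³·|u|² dx (integrals over the domain).
With sin²θ = (1 − cos2θ)/2 on 0 ≤ x ≤ d: ∫sin²(nπx/d) dx = d/2, ∫x·sin²(nπx/d) dx = d²/4, ∫x²·sin²(nπx/d) dx = d³·(1/6 − 1/(4n²π²)); higher powers xᵏ the same way, integrating xᵏ·cos(2nπx/d) by parts.
⟨x³⟩ = 20.717.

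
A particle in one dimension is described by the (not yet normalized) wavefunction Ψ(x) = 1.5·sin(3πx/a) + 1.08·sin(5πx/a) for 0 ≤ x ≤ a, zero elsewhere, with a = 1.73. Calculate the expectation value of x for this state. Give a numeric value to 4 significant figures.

⟨x⟩ = ∫ x·|Ψ|² dx / ∫|Ψ|² dx (integrals over the domain).
On 0 ≤ x ≤ a (j ≠ l): ∫sin²(jπx/a) dx = a/2, ∫sin(jπx/a)·sin(lπx/a) dx = 0; diagonal moments ∫x·sin²(jπx/a) dx = a²/4, ∫x²·sin²(jπx/a) dx = a³·(1/6 − 1/(4j²π²)); cross terms ∫x·sin(jπx/a)·sin(lπx/a) dx = 0 for j + l even and −4jla²/(π²(j² − l²)²) for j + l odd, ∫x²·sin(jπx/a)·sin(lπx/a) dx = (−1)^(j+l)·4jla³/(π²(j² − l²)²); higher powers the same way via product-to-sum and parts.
State is unnormalized: ∫|Ψ|² dx = 2.9552, and ∫Ψ*·x·Ψ dx = 2.5562, so ⟨x⟩ = 2.5562 / 2.9552.
⟨x⟩ = 0.86500.

0.8650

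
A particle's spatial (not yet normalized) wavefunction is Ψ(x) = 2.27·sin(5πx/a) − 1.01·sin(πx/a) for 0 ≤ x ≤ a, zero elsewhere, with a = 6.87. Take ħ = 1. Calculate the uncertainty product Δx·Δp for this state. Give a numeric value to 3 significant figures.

3.76

Δx = √(⟨x²⟩−⟨x⟩²), Δp = √(⟨p²⟩−⟨p⟩²).
On 0 ≤ x ≤ a (j ≠ l): ∫sin²(jπx/a) dx = a/2, ∫sin(jπx/a)·sin(lπx/a) dx = 0; diagonal moments ∫x·sin²(jπx/a) dx = a²/4, ∫x²·sin²(jπx/a) dx = a³·(1/6 − 1/(4j²π²)); cross terms ∫x·sin(jπx/a)·sin(lπx/a) dx = 0 for j + l even and −4jla²/(π²(j² − l²)²) for j + l odd, ∫x²·sin(jπx/a)·sin(lπx/a) dx = (−1)^(j+l)·4jla³/(π²(j² − l²)²); higher powers the same way via product-to-sum and parts. d²/dx² sin(jπx/a) = −(jπ/a)²·sin(jπx/a); on 0 ≤ x ≤ a, ∫sin²(jπx/a) dx = a/2 and ∫sin(jπx/a)·sin(lπx/a) dx = 0 for j ≠ l, so only diagonal terms survive in ∫|Ψ|² and ∫Ψ·Ψ″; ∫Ψ·Ψ′ dx = [Ψ²/2] between the walls = 0.
Normalization: ∫|Ψ|² dx = 21.204.
⟨x⟩ = 3.4350, ⟨x²⟩ = 15.011 ⇒ Δx = 1.7920.
⟨p⟩ = 0.0000, ⟨p²⟩ = 4.3985 ⇒ Δp = 2.0973.
Δx·Δp = 3.7584.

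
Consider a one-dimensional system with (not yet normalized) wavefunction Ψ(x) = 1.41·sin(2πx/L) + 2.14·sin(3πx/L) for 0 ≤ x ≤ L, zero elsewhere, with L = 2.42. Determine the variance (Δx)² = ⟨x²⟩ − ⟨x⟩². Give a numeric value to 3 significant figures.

Compute ⟨x⟩ and ⟨x²⟩ separately, then (Δx)² = ⟨x²⟩ − ⟨x⟩².
On 0 ≤ x ≤ L (j ≠ l): ∫sin²(jπx/L) dx = L/2, ∫sin(jπx/L)·sin(lπx/L) dx = 0; diagonal moments ∫x·sin²(jπx/L) dx = L²/4, ∫x²·sin²(jπx/L) dx = L³·(1/6 − 1/(4j²π²)); cross terms ∫x·sin(jπx/L)·sin(lπx/L) dx = 0 for j + l even and −4jlL²/(π²(j² − l²)²) for j + l odd, ∫x²·sin(jπx/L)·sin(lπx/L) dx = (−1)^(j+l)·4jlL³/(π²(j² − l²)²); higher powers the same way via product-to-sum and parts.
Normalization: ∫|Ψ|² dx = 7.9469.
⟨x⟩ = 0.77742 and ⟨x²⟩ = 0.85985.
(Δx)² = 0.85985 − (0.77742)² = 0.25547.

0.255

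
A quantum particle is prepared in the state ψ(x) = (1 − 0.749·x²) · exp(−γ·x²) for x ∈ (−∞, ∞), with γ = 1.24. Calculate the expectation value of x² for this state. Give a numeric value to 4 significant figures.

⟨x²⟩ = ∫ x²·|ψ|² dx / ∫|ψ|² dx (integrals over the domain).
Expand each integrand as polynomial × e^(−2γx²) and use ∫x^(2j)·e^(−2γx²) dx = (2j−1)!!/(4γ)^j · √(π/(2γ)), odd powers → 0; here √(π/(2γ)) = 1.1255.
State is unnormalized: ∫|ψ|² dx = 0.86258, and ∫ψ*·x²·ψ dx = 0.098937, so ⟨x²⟩ = 0.098937 / 0.86258.
⟨x²⟩ = 0.11470.

0.1147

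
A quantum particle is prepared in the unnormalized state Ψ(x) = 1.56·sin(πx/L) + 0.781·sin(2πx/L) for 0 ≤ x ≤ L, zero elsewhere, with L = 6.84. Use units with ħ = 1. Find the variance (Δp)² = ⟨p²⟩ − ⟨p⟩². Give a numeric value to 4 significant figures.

0.3378

Compute ⟨p⟩ and ⟨p²⟩ separately; (Δp)² = ⟨p²⟩ − ⟨p⟩².
d²/dx² sin(jπx/L) = −(jπ/L)²·sin(jπx/L); on 0 ≤ x ≤ L, ∫sin²(jπx/L) dx = L/2 and ∫sin(jπx/L)·sin(lπx/L) dx = 0 for j ≠ l, so only diagonal terms survive in ∫|Ψ|² and ∫Ψ·Ψ″; ∫Ψ·Ψ′ dx = [Ψ²/2] between the walls = 0.
Normalization: ∫|Ψ|² dx = 10.409.
⟨p⟩ = 0.0000 and ⟨p²⟩ = 0.33779.
(Δp)² = 0.33779 − (0.0000)² = 0.33779.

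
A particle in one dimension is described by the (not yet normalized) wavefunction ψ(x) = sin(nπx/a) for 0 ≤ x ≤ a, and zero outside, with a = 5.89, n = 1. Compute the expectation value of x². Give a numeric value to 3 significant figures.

9.81

⟨x²⟩ = ∫ x²·|ψ|² dx / ∫|ψ|² dx (integrals over the domain).
With sin²θ = (1 − cos2θ)/2 on 0 ≤ x ≤ a: ∫sin²(nπx/a) dx = a/2, ∫x·sin²(nπx/a) dx = a²/4, ∫x²·sin²(nπx/a) dx = a³·(1/6 − 1/(4n²π²)); higher powers xᵏ the same way, integrating xᵏ·cos(2nπx/a) by parts.
State is unnormalized: ∫|ψ|² dx = 2.9450, and ∫ψ*·x²·ψ dx = 28.880, so ⟨x²⟩ = 28.880 / 2.9450.
⟨x²⟩ = 9.8065.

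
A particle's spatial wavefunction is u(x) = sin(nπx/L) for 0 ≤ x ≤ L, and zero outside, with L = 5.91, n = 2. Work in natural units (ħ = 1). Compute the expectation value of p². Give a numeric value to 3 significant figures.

p² u = −ħ² d²u/dx²; ⟨p²⟩ = −ħ² ∫ u*·u'' dx / ∫|u|² dx.
d/dx sin(nπx/L) = (nπ/L)·cos(nπx/L) and d²/dx² sin(nπx/L) = −(nπ/L)²·sin(nπx/L); on 0 ≤ x ≤ L, ∫sin²(nπx/L) dx = L/2 and ∫sin(nπx/L)·cos(nπx/L) dx = 0.
State is unnormalized: ∫|u|² dx = 2.9550, and ∫u*·(−ħ² u'') dx = 3.3400, so ⟨p²⟩ = 3.3400 / 2.9550.
⟨p²⟩ = 1.1303.

1.13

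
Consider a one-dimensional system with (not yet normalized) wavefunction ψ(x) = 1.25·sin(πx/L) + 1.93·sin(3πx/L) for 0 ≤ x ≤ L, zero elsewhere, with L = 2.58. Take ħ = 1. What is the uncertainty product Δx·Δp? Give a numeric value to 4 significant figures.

Δx = √(⟨x²⟩−⟨x⟩²), Δp = √(⟨p²⟩−⟨p⟩²).
On 0 ≤ x ≤ L (j ≠ l): ∫sin²(jπx/L) dx = L/2, ∫sin(jπx/L)·sin(lπx/L) dx = 0; diagonal moments ∫x·sin²(jπx/L) dx = L²/4, ∫x²·sin²(jπx/L) dx = L³·(1/6 − 1/(4j²π²)); cross terms ∫x·sin(jπx/L)·sin(lπx/L) dx = 0 for j + l even and −4jlL²/(π²(j² − l²)²) for j + l odd, ∫x²·sin(jπx/L)·sin(lπx/L) dx = (−1)^(j+l)·4jlL³/(π²(j² − l²)²); higher powers the same way via product-to-sum and parts. d²/dx² sin(jπx/L) = −(jπ/L)²·sin(jπx/L); on 0 ≤ x ≤ L, ∫sin²(jπx/L) dx = L/2 and ∫sin(jπx/L)·sin(lπx/L) dx = 0 for j ≠ l, so only diagonal terms survive in ∫|ψ|² and ∫ψ·ψ″; ∫ψ·ψ′ dx = [ψ²/2] between the walls = 0.
Normalization: ∫|ψ|² dx = 6.8207.
⟨x⟩ = 1.2900, ⟨x²⟩ = 2.3235 ⇒ Δx = 0.81206.
⟨p⟩ = 0.0000, ⟨p²⟩ = 9.8392 ⇒ Δp = 3.1367.
Δx·Δp = 2.5472.

2.547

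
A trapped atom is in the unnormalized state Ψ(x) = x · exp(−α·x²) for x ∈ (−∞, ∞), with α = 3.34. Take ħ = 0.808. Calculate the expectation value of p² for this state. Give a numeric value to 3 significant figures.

p² Ψ = −ħ² d²Ψ/dx²; ⟨p²⟩ = −ħ² ∫ Ψ*·Ψ'' dx / ∫|Ψ|² dx.
Expand each integrand as polynomial × e^(−2αx²) and use ∫x^(2j)·e^(−2αx²) dx = (2j−1)!!/(4α)^j · √(π/(2α)), odd powers → 0; here √(π/(2α)) = 0.68578. Differentiate with the product rule, d/dx e^(−αx²) = −2αx·e^(−αx²).
State is unnormalized: ∫|Ψ|² dx = 0.051331, and ∫Ψ*·(−ħ² Ψ'') dx = 0.33579, so ⟨p²⟩ = 0.33579 / 0.051331.
⟨p²⟩ = 6.5417.

6.54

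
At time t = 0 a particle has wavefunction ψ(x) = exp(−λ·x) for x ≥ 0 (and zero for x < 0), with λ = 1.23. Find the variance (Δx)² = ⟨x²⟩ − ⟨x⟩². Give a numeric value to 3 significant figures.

0.165

Compute ⟨x⟩ and ⟨x²⟩ separately, then (Δx)² = ⟨x²⟩ − ⟨x⟩².
Every integrand reduces to terms xʲ·e^(−2λx) on [0, ∞); use ∫₀^∞ xʲ·e^(−2λx) dx = j!/(2λ)^(j+1).
Normalization: ∫|ψ|² dx = 0.40650.
⟨x⟩ = 0.40650 and ⟨x²⟩ = 0.33049.
(Δx)² = 0.33049 − (0.40650)² = 0.16525.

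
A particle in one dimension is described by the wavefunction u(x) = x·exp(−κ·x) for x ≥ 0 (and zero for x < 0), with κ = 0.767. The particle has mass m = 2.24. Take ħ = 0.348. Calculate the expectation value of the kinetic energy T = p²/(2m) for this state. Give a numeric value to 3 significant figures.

0.0159

T = −(ħ²/2m) d²/dx², so ⟨T⟩ = −(ħ²/2m) ∫ u*·u'' dx / ∫|u|² dx; with m = 2.24.
Differentiate x·exp(−κ·x) with the product rule; every integrand then reduces to terms xʲ·e^(−2κx) on [0, ∞), with ∫₀^∞ xʲ·e^(−2κx) dx = j!/(2κ)^(j+1).
State is unnormalized: ∫|u|² dx = 0.55406, and ∫u*·(−ħ²/2m · u'') dx = 0.0088110, so ⟨T⟩ = 0.0088110 / 0.55406.
⟨T⟩ = 0.015903.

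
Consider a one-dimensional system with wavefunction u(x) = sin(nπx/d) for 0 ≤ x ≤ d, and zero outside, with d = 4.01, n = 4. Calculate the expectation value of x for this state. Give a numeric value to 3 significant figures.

⟨x⟩ = ∫ x·|u|² dx / ∫|u|² dx (integrals over the domain).
With sin²θ = (1 − cos2θ)/2 on 0 ≤ x ≤ d: ∫sin²(nπx/d) dx = d/2, ∫x·sin²(nπx/d) dx = d²/4, ∫x²·sin²(nπx/d) dx = d³·(1/6 − 1/(4n²π²)); higher powers xᵏ the same way, integrating xᵏ·cos(2nπx/d) by parts.
State is unnormalized: ∫|u|² dx = 2.0050, and ∫u*·x·u dx = 4.0200, so ⟨x⟩ = 4.0200 / 2.0050.
⟨x⟩ = 2.0050.

2.01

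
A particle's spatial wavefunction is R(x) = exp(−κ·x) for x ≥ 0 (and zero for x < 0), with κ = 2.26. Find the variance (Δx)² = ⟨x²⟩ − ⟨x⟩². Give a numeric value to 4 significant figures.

0.04895

Compute ⟨x⟩ and ⟨x²⟩ separately, then (Δx)² = ⟨x²⟩ − ⟨x⟩².
Every integrand reduces to terms xʲ·e^(−2κx) on [0, ∞); use ∫₀^∞ xʲ·e^(−2κx) dx = j!/(2κ)^(j+1).
Normalization: ∫|R|² dx = 0.22124.
⟨x⟩ = 0.22124 and ⟨x²⟩ = 0.097893.
(Δx)² = 0.097893 − (0.22124)² = 0.048947.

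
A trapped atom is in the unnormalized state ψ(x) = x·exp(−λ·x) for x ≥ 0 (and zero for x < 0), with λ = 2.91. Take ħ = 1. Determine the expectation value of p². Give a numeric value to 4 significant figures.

p² ψ = −ħ² d²ψ/dx²; ⟨p²⟩ = −ħ² ∫ ψ*·ψ'' dx / ∫|ψ|² dx.
Differentiate x·exp(−λ·x) with the product rule; every integrand then reduces to terms xʲ·e^(−2λx) on [0, ∞), with ∫₀^∞ xʲ·e^(−2λx) dx = j!/(2λ)^(j+1).
State is unnormalized: ∫|ψ|² dx = 0.010145, and ∫ψ*·(−ħ² ψ'') dx = 0.085911, so ⟨p²⟩ = 0.085911 / 0.010145.
⟨p²⟩ = 8.4681.

8.468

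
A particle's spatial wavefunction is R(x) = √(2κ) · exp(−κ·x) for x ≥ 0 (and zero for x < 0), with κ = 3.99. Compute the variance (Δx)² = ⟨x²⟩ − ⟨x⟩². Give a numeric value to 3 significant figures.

0.0157

Compute ⟨x⟩ and ⟨x²⟩ separately, then (Δx)² = ⟨x²⟩ − ⟨x⟩².
Every integrand reduces to terms xʲ·e^(−2κx) on [0, ∞); use ∫₀^∞ xʲ·e^(−2κx) dx = j!/(2κ)^(j+1).
⟨x⟩ = 0.12531 and ⟨x²⟩ = 0.031407.
(Δx)² = 0.031407 − (0.12531)² = 0.015703.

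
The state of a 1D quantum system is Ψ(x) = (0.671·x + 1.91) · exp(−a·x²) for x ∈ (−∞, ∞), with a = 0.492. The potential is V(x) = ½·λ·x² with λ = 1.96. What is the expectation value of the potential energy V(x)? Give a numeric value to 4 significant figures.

⟨V⟩ = ∫ V(x)·|Ψ|² dx / ∫|Ψ|² dx.
Expand each integrand as polynomial × e^(−2ax²) and use ∫x^(2j)·e^(−2ax²) dx = (2j−1)!!/(4a)^j · √(π/(2a)), odd powers → 0; here √(π/(2a)) = 1.7868.
State is unnormalized: ∫|Ψ|² dx = 6.9272, and ∫Ψ*·V(x)·Ψ dx = 3.8567, so ⟨V⟩ = 3.8567 / 6.9272.
⟨V⟩ = 0.55674.

0.5567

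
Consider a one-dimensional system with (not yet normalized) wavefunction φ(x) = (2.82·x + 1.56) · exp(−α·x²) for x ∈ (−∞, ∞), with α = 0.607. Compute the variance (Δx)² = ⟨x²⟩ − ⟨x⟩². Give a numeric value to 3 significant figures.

Compute ⟨x⟩ and ⟨x²⟩ separately, then (Δx)² = ⟨x²⟩ − ⟨x⟩².
Expand each integrand as polynomial × e^(−2αx²) and use ∫x^(2j)·e^(−2αx²) dx = (2j−1)!!/(4α)^j · √(π/(2α)), odd powers → 0; here √(π/(2α)) = 1.6087.
Normalization: ∫|φ|² dx = 9.1837.
⟨x⟩ = 0.63475 and ⟨x²⟩ = 0.88445.
(Δx)² = 0.88445 − (0.63475)² = 0.48154.

0.482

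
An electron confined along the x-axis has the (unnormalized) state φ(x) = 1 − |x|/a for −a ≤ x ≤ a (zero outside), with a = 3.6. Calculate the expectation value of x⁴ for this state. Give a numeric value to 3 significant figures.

⟨x⁴⟩ = ∫ x⁴·|φ|² dx / ∫|φ|² dx (integrals over the domain).
φ is even, so ∫ over [−a, a] = 2∫₀ᵃ with φ = 1 − x/a there: ∫₀ᵃ (1 − x/a)² dx = a/3, ∫₀ᵃ x²(1 − x/a)² dx = a³/30, ∫₀ᵃ x⁴(1 − x/a)² dx = a⁵/105.
State is unnormalized: ∫|φ|² dx = 2.4000, and ∫φ*·x⁴·φ dx = 11.517, so ⟨x⁴⟩ = 11.517 / 2.4000.
⟨x⁴⟩ = 4.7989.

4.80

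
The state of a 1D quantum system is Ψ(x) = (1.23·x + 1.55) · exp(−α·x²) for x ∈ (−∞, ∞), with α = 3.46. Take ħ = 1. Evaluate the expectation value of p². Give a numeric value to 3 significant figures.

p² Ψ = −ħ² d²Ψ/dx²; ⟨p²⟩ = −ħ² ∫ Ψ*·Ψ'' dx / ∫|Ψ|² dx.
Expand each integrand as polynomial × e^(−2αx²) and use ∫x^(2j)·e^(−2αx²) dx = (2j−1)!!/(4α)^j · √(π/(2α)), odd powers → 0; here √(π/(2α)) = 0.67379. Differentiate with the product rule, d/dx e^(−αx²) = −2αx·e^(−αx²).
State is unnormalized: ∫|Ψ|² dx = 1.6924, and ∫Ψ*·(−ħ² Ψ'') dx = 6.3655, so ⟨p²⟩ = 6.3655 / 1.6924.
⟨p²⟩ = 3.7612.

3.76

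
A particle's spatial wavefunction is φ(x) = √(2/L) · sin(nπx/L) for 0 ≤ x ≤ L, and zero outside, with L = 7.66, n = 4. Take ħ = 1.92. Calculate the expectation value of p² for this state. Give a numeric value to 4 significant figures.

9.921

p² φ = −ħ² d²φ/dx²; ⟨p²⟩ = −ħ² ∫ φ*·φ'' dx.
d/dx sin(nπx/L) = (nπ/L)·cos(nπx/L) and d²/dx² sin(nπx/L) = −(nπ/L)²·sin(nπx/L); on 0 ≤ x ≤ L, ∫sin²(nπx/L) dx = L/2 and ∫sin(nπx/L)·cos(nπx/L) dx = 0.
⟨p²⟩ = 9.9212.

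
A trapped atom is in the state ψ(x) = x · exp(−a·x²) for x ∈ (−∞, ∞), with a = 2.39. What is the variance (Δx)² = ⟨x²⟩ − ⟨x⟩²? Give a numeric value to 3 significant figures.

0.314

Compute ⟨x⟩ and ⟨x²⟩ separately, then (Δx)² = ⟨x²⟩ − ⟨x⟩².
Expand each integrand as polynomial × e^(−2ax²) and use ∫x^(2j)·e^(−2ax²) dx = (2j−1)!!/(4a)^j · √(π/(2a)), odd powers → 0; here √(π/(2a)) = 0.81070.
Normalization: ∫|ψ|² dx = 0.084801.
⟨x⟩ = 0.0000 and ⟨x²⟩ = 0.31381.
(Δx)² = 0.31381 − (0.0000)² = 0.31381.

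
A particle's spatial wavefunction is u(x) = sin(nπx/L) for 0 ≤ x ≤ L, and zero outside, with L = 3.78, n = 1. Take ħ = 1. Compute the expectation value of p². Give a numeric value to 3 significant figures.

p² u = −ħ² d²u/dx²; ⟨p²⟩ = −ħ² ∫ u*·u'' dx / ∫|u|² dx.
d/dx sin(nπx/L) = (nπ/L)·cos(nπx/L) and d²/dx² sin(nπx/L) = −(nπ/L)²·sin(nπx/L); on 0 ≤ x ≤ L, ∫sin²(nπx/L) dx = L/2 and ∫sin(nπx/L)·cos(nπx/L) dx = 0.
State is unnormalized: ∫|u|² dx = 1.8900, and ∫u*·(−ħ² u'') dx = 1.3055, so ⟨p²⟩ = 1.3055 / 1.8900.
⟨p²⟩ = 0.69074.

0.691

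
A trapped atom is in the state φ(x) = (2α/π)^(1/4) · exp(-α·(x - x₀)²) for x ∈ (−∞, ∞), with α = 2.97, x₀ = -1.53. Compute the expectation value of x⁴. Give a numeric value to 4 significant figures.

⟨x⁴⟩ = ∫ x⁴·|φ|² dx (integrals over the domain).
Gaussian moments (u = x − x₀): ∫u^(2j)·e^(−2αu²) du = (2j−1)!!/(4α)^j · √(π/(2α)), odd powers integrate to 0; here √(π/(2α)) = 0.72725.
⟨x⁴⟩ = 6.6833.

6.683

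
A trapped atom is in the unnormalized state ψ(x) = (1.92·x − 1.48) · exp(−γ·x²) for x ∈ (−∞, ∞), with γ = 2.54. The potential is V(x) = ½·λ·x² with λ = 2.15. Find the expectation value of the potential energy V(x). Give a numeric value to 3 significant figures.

⟨V⟩ = ∫ V(x)·|ψ|² dx / ∫|ψ|² dx.
Expand each integrand as polynomial × e^(−2γx²) and use ∫x^(2j)·e^(−2γx²) dx = (2j−1)!!/(4γ)^j · √(π/(2γ)), odd powers → 0; here √(π/(2γ)) = 0.78640.
State is unnormalized: ∫|ψ|² dx = 2.0079, and ∫ψ*·V(x)·ψ dx = 0.27283, so ⟨V⟩ = 0.27283 / 2.0079.
⟨V⟩ = 0.13588.

0.136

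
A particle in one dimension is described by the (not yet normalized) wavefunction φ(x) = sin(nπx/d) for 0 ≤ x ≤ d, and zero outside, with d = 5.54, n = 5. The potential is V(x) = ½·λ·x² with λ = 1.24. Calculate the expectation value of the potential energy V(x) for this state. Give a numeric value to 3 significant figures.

⟨V⟩ = ∫ V(x)·|φ|² dx / ∫|φ|² dx.
With sin²θ = (1 − cos2θ)/2 on 0 ≤ x ≤ d: ∫sin²(nπx/d) dx = d/2, ∫x·sin²(nπx/d) dx = d²/4, ∫x²·sin²(nπx/d) dx = d³·(1/6 − 1/(4n²π²)); higher powers xᵏ the same way, integrating xᵏ·cos(2nπx/d) by parts.
State is unnormalized: ∫|φ|² dx = 2.7700, and ∫φ*·V(x)·φ dx = 17.463, so ⟨V⟩ = 17.463 / 2.7700.
⟨V⟩ = 6.3044.

6.30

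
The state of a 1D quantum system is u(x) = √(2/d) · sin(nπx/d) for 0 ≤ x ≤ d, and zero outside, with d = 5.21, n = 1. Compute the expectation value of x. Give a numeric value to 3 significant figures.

⟨x⟩ = ∫ x·|u|² dx (integrals over the domain).
With sin²θ = (1 − cos2θ)/2 on 0 ≤ x ≤ d: ∫sin²(nπx/d) dx = d/2, ∫x·sin²(nπx/d) dx = d²/4, ∫x²·sin²(nπx/d) dx = d³·(1/6 − 1/(4n²π²)); higher powers xᵏ the same way, integrating xᵏ·cos(2nπx/d) by parts.
⟨x⟩ = 2.6050.

2.61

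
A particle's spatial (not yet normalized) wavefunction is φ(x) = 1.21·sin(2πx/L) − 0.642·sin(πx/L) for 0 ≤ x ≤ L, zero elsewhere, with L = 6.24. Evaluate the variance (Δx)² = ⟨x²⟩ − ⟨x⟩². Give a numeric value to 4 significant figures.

1.560

Compute ⟨x⟩ and ⟨x²⟩ separately, then (Δx)² = ⟨x²⟩ − ⟨x⟩².
On 0 ≤ x ≤ L (j ≠ l): ∫sin²(jπx/L) dx = L/2, ∫sin(jπx/L)·sin(lπx/L) dx = 0; diagonal moments ∫x·sin²(jπx/L) dx = L²/4, ∫x²·sin²(jπx/L) dx = L³·(1/6 − 1/(4j²π²)); cross terms ∫x·sin(jπx/L)·sin(lπx/L) dx = 0 for j + l even and −4jlL²/(π²(j² − l²)²) for j + l odd, ∫x²·sin(jπx/L)·sin(lπx/L) dx = (−1)^(j+l)·4jlL³/(π²(j² − l²)²); higher powers the same way via product-to-sum and parts.
Normalization: ∫|φ|² dx = 5.8539.
⟨x⟩ = 4.0507 and ⟨x²⟩ = 17.969.
(Δx)² = 17.969 − (4.0507)² = 1.5604.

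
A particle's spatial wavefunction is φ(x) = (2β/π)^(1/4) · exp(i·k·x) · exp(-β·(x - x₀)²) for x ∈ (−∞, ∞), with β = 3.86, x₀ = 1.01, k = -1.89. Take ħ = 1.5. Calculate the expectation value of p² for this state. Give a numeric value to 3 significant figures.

p² φ = −ħ² d²φ/dx²; ⟨p²⟩ = −ħ² ∫ φ*·φ'' dx.
Gaussian moments (u = x − x₀): ∫u^(2j)·e^(−2βu²) du = (2j−1)!!/(4β)^j · √(π/(2β)), odd powers integrate to 0; here √(π/(2β)) = 0.63792. Derivatives: φ′ = (ik − 2βu)·φ, φ″ = ((ik − 2βu)² − 2β)·φ; the odd-in-u pieces drop out.
⟨p²⟩ = 16.722.

16.7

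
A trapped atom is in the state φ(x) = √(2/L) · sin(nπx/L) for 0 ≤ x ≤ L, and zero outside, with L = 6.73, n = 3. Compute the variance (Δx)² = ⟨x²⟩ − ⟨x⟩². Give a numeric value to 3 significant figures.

Compute ⟨x⟩ and ⟨x²⟩ separately, then (Δx)² = ⟨x²⟩ − ⟨x⟩².
With sin²θ = (1 − cos2θ)/2 on 0 ≤ x ≤ L: ∫sin²(nπx/L) dx = L/2, ∫x·sin²(nπx/L) dx = L²/4, ∫x²·sin²(nπx/L) dx = L³·(1/6 − 1/(4n²π²)); higher powers xᵏ the same way, integrating xᵏ·cos(2nπx/L) by parts.
⟨x⟩ = 3.3650 and ⟨x²⟩ = 14.843.
(Δx)² = 14.843 − (3.3650)² = 3.5195.

3.52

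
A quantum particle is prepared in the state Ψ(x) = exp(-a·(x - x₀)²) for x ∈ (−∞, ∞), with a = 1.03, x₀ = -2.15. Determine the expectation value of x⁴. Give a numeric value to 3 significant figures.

28.3

⟨x⁴⟩ = ∫ x⁴·|Ψ|² dx / ∫|Ψ|² dx (integrals over the domain).
Gaussian moments (u = x − x₀): ∫u^(2j)·e^(−2au²) du = (2j−1)!!/(4a)^j · √(π/(2a)), odd powers integrate to 0; here √(π/(2a)) = 1.2349.
State is unnormalized: ∫|Ψ|² dx = 1.2349, and ∫Ψ*·x⁴·Ψ dx = 34.919, so ⟨x⁴⟩ = 34.919 / 1.2349.
⟨x⁴⟩ = 28.276.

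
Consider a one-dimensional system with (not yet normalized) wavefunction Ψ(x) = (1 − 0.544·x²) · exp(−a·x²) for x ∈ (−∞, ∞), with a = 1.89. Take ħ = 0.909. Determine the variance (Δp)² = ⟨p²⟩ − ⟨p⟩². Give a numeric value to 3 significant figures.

Compute ⟨p⟩ and ⟨p²⟩ separately; (Δp)² = ⟨p²⟩ − ⟨p⟩².
Expand each integrand as polynomial × e^(−2ax²) and use ∫x^(2j)·e^(−2ax²) dx = (2j−1)!!/(4a)^j · √(π/(2a)), odd powers → 0; here √(π/(2a)) = 0.91165. Differentiate with the product rule, d/dx e^(−ax²) = −2ax·e^(−ax²).
Normalization: ∫|Ψ|² dx = 0.79461.
⟨p⟩ = 0.0000 and ⟨p²⟩ = 2.1145.
(Δp)² = 2.1145 − (0.0000)² = 2.1145.

2.11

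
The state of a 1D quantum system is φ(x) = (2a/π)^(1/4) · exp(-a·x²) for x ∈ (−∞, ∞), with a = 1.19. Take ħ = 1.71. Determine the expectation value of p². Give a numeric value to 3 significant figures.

p² φ = −ħ² d²φ/dx²; ⟨p²⟩ = −ħ² ∫ φ*·φ'' dx.
Gaussian moments: ∫x^(2j)·e^(−2ax²) dx = (2j−1)!!/(4a)^j · √(π/(2a)), odd powers integrate to 0; here √(π/(2a)) = 1.1489. Derivatives: d/dx e^(−ax²) = −2ax·e^(−ax²), d²/dx² e^(−ax²) = (4a²x² − 2a)·e^(−ax²).
⟨p²⟩ = 3.4797.

3.48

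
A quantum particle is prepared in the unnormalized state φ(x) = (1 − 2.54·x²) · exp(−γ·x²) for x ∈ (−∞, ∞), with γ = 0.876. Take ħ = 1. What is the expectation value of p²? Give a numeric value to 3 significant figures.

p² φ = −ħ² d²φ/dx²; ⟨p²⟩ = −ħ² ∫ φ*·φ'' dx / ∫|φ|² dx.
Expand each integrand as polynomial × e^(−2γx²) and use ∫x^(2j)·e^(−2γx²) dx = (2j−1)!!/(4γ)^j · √(π/(2γ)), odd powers → 0; here √(π/(2γ)) = 1.3391. Differentiate with the product rule, d/dx e^(−γx²) = −2γx·e^(−γx²).
State is unnormalized: ∫|φ|² dx = 1.5086, and ∫φ*·(−ħ² φ'') dx = 7.1884, so ⟨p²⟩ = 7.1884 / 1.5086.
⟨p²⟩ = 4.7649.

4.76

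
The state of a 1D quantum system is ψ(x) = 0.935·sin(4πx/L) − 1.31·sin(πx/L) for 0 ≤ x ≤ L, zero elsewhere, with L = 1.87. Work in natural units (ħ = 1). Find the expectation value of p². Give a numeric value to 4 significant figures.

17.11

p² ψ = −ħ² d²ψ/dx²; ⟨p²⟩ = −ħ² ∫ ψ*·ψ'' dx / ∫|ψ|² dx.
d²/dx² sin(jπx/L) = −(jπ/L)²·sin(jπx/L); on 0 ≤ x ≤ L, ∫sin²(jπx/L) dx = L/2 and ∫sin(jπx/L)·sin(lπx/L) dx = 0 for j ≠ l, so only diagonal terms survive in ∫|ψ|² and ∫ψ·ψ″; ∫ψ·ψ′ dx = [ψ²/2] between the walls = 0.
State is unnormalized: ∫|ψ|² dx = 2.4220, and ∫ψ*·(−ħ² ψ'') dx = 41.441, so ⟨p²⟩ = 41.441 / 2.4220.
⟨p²⟩ = 17.111.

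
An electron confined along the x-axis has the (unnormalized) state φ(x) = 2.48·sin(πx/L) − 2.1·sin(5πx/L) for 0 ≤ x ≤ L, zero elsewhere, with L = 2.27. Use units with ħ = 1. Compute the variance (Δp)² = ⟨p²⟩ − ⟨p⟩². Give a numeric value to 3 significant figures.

21.1

Compute ⟨p⟩ and ⟨p²⟩ separately; (Δp)² = ⟨p²⟩ − ⟨p⟩².
d²/dx² sin(jπx/L) = −(jπ/L)²·sin(jπx/L); on 0 ≤ x ≤ L, ∫sin²(jπx/L) dx = L/2 and ∫sin(jπx/L)·sin(lπx/L) dx = 0 for j ≠ l, so only diagonal terms survive in ∫|φ|² and ∫φ·φ″; ∫φ·φ′ dx = [φ²/2] between the walls = 0.
Normalization: ∫|φ|² dx = 11.986.
⟨p⟩ = 0.0000 and ⟨p²⟩ = 21.112.
(Δp)² = 21.112 − (0.0000)² = 21.112.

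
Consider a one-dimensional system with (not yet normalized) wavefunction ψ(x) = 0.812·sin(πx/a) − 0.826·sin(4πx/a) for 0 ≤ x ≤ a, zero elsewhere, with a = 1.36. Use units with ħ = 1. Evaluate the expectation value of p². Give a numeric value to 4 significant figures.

p² ψ = −ħ² d²ψ/dx²; ⟨p²⟩ = −ħ² ∫ ψ*·ψ'' dx / ∫|ψ|² dx.
d²/dx² sin(jπx/a) = −(jπ/a)²·sin(jπx/a); on 0 ≤ x ≤ a, ∫sin²(jπx/a) dx = a/2 and ∫sin(jπx/a)·sin(lπx/a) dx = 0 for j ≠ l, so only diagonal terms survive in ∫|ψ|² and ∫ψ·ψ″; ∫ψ·ψ′ dx = [ψ²/2] between the walls = 0.
State is unnormalized: ∫|ψ|² dx = 0.91230, and ∫ψ*·(−ħ² ψ'') dx = 42.003, so ⟨p²⟩ = 42.003 / 0.91230.
⟨p²⟩ = 46.041.

46.04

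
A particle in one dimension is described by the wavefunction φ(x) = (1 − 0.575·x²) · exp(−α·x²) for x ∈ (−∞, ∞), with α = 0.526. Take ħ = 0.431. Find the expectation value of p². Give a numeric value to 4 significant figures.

p² φ = −ħ² d²φ/dx²; ⟨p²⟩ = −ħ² ∫ φ*·φ'' dx / ∫|φ|² dx.
Expand each integrand as polynomial × e^(−2αx²) and use ∫x^(2j)·e^(−2αx²) dx = (2j−1)!!/(4α)^j · √(π/(2α)), odd powers → 0; here √(π/(2α)) = 1.7281. Differentiate with the product rule, d/dx e^(−αx²) = −2αx·e^(−αx²).
State is unnormalized: ∫|φ|² dx = 1.1708, and ∫φ*·(−ħ² φ'') dx = 0.34942, so ⟨p²⟩ = 0.34942 / 1.1708.
⟨p²⟩ = 0.29846.

0.2985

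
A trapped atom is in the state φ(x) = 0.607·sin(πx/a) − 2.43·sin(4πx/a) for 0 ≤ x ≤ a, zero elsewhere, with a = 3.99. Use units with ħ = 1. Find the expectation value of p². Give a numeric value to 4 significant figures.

9.373

p² φ = −ħ² d²φ/dx²; ⟨p²⟩ = −ħ² ∫ φ*·φ'' dx / ∫|φ|² dx.
d²/dx² sin(jπx/a) = −(jπ/a)²·sin(jπx/a); on 0 ≤ x ≤ a, ∫sin²(jπx/a) dx = a/2 and ∫sin(jπx/a)·sin(lπx/a) dx = 0 for j ≠ l, so only diagonal terms survive in ∫|φ|² and ∫φ·φ″; ∫φ·φ′ dx = [φ²/2] between the walls = 0.
State is unnormalized: ∫|φ|² dx = 12.515, and ∫φ*·(−ħ² φ'') dx = 117.31, so ⟨p²⟩ = 117.31 / 12.515.
⟨p²⟩ = 9.3730.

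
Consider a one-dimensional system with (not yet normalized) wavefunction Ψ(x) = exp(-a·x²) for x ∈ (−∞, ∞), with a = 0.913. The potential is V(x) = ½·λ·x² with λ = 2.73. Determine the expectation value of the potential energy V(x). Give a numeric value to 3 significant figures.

0.374

⟨V⟩ = ∫ V(x)·|Ψ|² dx / ∫|Ψ|² dx.
Gaussian moments: ∫x^(2j)·e^(−2ax²) dx = (2j−1)!!/(4a)^j · √(π/(2a)), odd powers integrate to 0; here √(π/(2a)) = 1.3117.
State is unnormalized: ∫|Ψ|² dx = 1.3117, and ∫Ψ*·V(x)·Ψ dx = 0.49026, so ⟨V⟩ = 0.49026 / 1.3117.
⟨V⟩ = 0.37377.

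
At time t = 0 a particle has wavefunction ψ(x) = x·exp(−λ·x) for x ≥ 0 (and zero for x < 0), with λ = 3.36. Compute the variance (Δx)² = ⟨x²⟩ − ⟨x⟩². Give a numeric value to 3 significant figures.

Compute ⟨x⟩ and ⟨x²⟩ separately, then (Δx)² = ⟨x²⟩ − ⟨x⟩².
Every integrand reduces to terms xʲ·e^(−2λx) on [0, ∞); use ∫₀^∞ xʲ·e^(−2λx) dx = j!/(2λ)^(j+1).
Normalization: ∫|ψ|² dx = 0.0065906.
⟨x⟩ = 0.44643 and ⟨x²⟩ = 0.26573.
(Δx)² = 0.26573 − (0.44643)² = 0.066433.

0.0664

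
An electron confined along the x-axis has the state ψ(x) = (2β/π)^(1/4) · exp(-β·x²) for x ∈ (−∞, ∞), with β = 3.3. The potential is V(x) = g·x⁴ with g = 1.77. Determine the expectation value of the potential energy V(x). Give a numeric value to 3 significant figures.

⟨V⟩ = ∫ V(x)·|ψ|² dx.
Gaussian moments: ∫x^(2j)·e^(−2βx²) dx = (2j−1)!!/(4β)^j · √(π/(2β)), odd powers integrate to 0; here √(π/(2β)) = 0.68993.
⟨V⟩ = 0.030475.

0.0305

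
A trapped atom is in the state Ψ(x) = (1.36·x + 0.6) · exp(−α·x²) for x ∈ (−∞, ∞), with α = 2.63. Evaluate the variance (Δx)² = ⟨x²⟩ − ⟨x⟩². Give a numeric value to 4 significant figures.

Compute ⟨x⟩ and ⟨x²⟩ separately, then (Δx)² = ⟨x²⟩ − ⟨x⟩².
Expand each integrand as polynomial × e^(−2αx²) and use ∫x^(2j)·e^(−2αx²) dx = (2j−1)!!/(4α)^j · √(π/(2α)), odd powers → 0; here √(π/(2α)) = 0.77283.
Normalization: ∫|Ψ|² dx = 0.41409.
⟨x⟩ = 0.28953 and ⟨x²⟩ = 0.15744.
(Δx)² = 0.15744 − (0.28953)² = 0.073614.

0.07361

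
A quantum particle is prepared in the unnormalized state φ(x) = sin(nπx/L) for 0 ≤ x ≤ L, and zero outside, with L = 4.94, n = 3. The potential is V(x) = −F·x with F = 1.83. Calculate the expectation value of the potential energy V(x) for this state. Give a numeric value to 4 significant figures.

-4.520

⟨V⟩ = ∫ V(x)·|φ|² dx / ∫|φ|² dx.
With sin²θ = (1 − cos2θ)/2 on 0 ≤ x ≤ L: ∫sin²(nπx/L) dx = L/2, ∫x·sin²(nπx/L) dx = L²/4, ∫x²·sin²(nπx/L) dx = L³·(1/6 − 1/(4n²π²)); higher powers xᵏ the same way, integrating xᵏ·cos(2nπx/L) by parts.
State is unnormalized: ∫|φ|² dx = 2.4700, and ∫φ*·V(x)·φ dx = -11.165, so ⟨V⟩ = -11.165 / 2.4700.
⟨V⟩ = -4.5201.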